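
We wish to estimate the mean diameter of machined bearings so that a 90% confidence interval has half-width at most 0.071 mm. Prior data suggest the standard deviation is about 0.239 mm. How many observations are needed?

For a mean, the margin of error is E = z·σ/√n, so n = (zσ/E)².
At 90% confidence, z = 1.645.
n = (1.645 × 0.239 / 0.071)² = 30.66
Round up: n = 31.

n = 31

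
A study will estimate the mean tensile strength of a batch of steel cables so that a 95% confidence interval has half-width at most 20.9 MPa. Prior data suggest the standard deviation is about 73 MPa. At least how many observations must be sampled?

47

For a mean, the margin of error is E = z·σ/√n, so n = (zσ/E)².
At 95% confidence, z = 1.960.
n = (1.960 × 73 / 20.9)² = 46.87
Round up: n = 47.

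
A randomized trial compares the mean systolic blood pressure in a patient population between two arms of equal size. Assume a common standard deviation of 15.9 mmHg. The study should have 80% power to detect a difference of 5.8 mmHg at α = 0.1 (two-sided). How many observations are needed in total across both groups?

186 total

For two equal groups, n per group = 2·((z_{α/2} + z_β)·σ/δ)².
z_{α/2} = 1.645; z_β = 0.842 (power 80%).
n = 2 × (2.487 × 15.9 / 5.8)² = 2 × 46.48 = 92.96
Round up: n = 93 per group.
Total across both groups: 2 × 93 = 186.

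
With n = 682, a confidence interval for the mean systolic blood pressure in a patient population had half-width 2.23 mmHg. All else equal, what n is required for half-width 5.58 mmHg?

109

Margin of error scales as 1/√n, so n₂ = n₁·(E₁/E₂)².
n₂ = 682 × (2.23/5.58)² = 682 × 0.1597 = 108.92
Round up: n₂ = 109.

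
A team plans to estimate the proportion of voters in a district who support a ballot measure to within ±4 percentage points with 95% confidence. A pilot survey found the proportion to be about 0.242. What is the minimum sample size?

For a proportion with margin E = 0.04 at 95% confidence, z = 1.960.
n = p̂(1−p̂)(z/E)² = 0.242 × 0.758 × (1.960/0.04)² = 440.43
Round up: n = 441.

441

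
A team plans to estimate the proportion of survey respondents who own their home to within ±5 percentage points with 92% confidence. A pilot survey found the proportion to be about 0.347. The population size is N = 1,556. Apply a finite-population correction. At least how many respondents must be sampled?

For a proportion with margin E = 0.05 at 92% confidence, z = 1.751.
n = p̂(1−p̂)(z/E)² = 0.347 × 0.653 × (1.751/0.05)² = 277.89 — call this n₀.
Finite-population correction with N = 1,556: n = n₀ / (1 + (n₀−1)/N) = 277.89 / 1.178 = 235.90
Round up: n = 236.

n = 236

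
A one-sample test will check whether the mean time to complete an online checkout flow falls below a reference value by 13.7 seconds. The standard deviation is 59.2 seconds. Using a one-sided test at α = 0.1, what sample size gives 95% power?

For a one-sample z-test, n = ((z_α + z_β)·σ/δ)².
z_α = 1.282 (one-sided α = 0.1); z_β = 1.645 (power 95% → β = 0.05).
n = (2.927 × 59.2 / 13.7)² = 159.97
Round up: n = 160.

n = 160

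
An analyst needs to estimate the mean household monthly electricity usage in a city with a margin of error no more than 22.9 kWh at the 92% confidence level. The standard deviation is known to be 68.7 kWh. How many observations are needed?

n = 28

For a mean, the margin of error is E = z·σ/√n, so n = (zσ/E)².
At 92% confidence, z = 1.751.
n = (1.751 × 68.7 / 22.9)² = 27.59
Round up: n = 28.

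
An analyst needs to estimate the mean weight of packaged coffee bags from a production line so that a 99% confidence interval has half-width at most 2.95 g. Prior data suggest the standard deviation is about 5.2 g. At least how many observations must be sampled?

For a mean, the margin of error is E = z·σ/√n, so n = (zσ/E)².
At 99% confidence, z = 2.576.
n = (2.576 × 5.2 / 2.95)² = 20.62
Round up: n = 21.

21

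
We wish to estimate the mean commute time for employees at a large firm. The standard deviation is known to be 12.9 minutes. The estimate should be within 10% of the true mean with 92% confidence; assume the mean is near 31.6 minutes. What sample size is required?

For a mean, the margin of error is E = z·σ/√n, so n = (zσ/E)².
At 92% confidence, z = 1.751.
E = 10% of 31.6 = 3.16 minutes.
n = (1.751 × 12.9 / 3.16)² = 51.09
Round up: n = 52.

52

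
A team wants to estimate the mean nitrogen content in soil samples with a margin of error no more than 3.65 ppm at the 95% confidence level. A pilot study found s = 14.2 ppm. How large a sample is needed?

n = 59

For a mean, the margin of error is E = z·σ/√n, so n = (zσ/E)².
At 95% confidence, z = 1.960.
n = (1.960 × 14.2 / 3.65)² = 58.14
Round up: n = 59.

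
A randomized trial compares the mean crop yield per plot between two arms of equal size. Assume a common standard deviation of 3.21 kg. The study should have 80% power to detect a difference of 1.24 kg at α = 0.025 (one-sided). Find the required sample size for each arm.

106 per group

For two equal groups, n per group = 2·((z_α + z_β)·σ/δ)².
z_α = 1.960; z_β = 0.842 (power 80%).
n = 2 × (2.802 × 3.21 / 1.24)² = 2 × 52.61 = 105.22
Round up: n = 106 per group.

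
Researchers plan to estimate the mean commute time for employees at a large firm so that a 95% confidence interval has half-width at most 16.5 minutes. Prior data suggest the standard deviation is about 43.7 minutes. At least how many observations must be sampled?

For a mean, the margin of error is E = z·σ/√n, so n = (zσ/E)².
At 95% confidence, z = 1.960.
n = (1.960 × 43.7 / 16.5)² = 26.95
Round up: n = 27.

27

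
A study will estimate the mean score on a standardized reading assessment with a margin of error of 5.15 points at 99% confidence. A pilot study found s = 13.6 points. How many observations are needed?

For a mean, the margin of error is E = z·σ/√n, so n = (zσ/E)².
At 99% confidence, z = 2.576.
n = (2.576 × 13.6 / 5.15)² = 46.28
Round up: n = 47.

47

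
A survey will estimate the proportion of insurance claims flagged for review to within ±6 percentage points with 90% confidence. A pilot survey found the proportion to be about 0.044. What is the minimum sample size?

For a proportion with margin E = 0.06 at 90% confidence, z = 1.645.
n = p̂(1−p̂)(z/E)² = 0.044 × 0.956 × (1.645/0.06)² = 31.62
Round up: n = 32.

32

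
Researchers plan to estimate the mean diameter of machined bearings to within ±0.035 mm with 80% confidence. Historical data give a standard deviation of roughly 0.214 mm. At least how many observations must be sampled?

For a mean, the margin of error is E = z·σ/√n, so n = (zσ/E)².
At 80% confidence, z = 1.282.
n = (1.282 × 0.214 / 0.035)² = 61.44
Round up: n = 62.

62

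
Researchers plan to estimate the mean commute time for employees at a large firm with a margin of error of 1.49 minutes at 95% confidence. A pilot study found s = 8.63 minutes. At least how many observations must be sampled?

For a mean, the margin of error is E = z·σ/√n, so n = (zσ/E)².
At 95% confidence, z = 1.960.
n = (1.960 × 8.63 / 1.49)² = 128.87
Round up: n = 129.

129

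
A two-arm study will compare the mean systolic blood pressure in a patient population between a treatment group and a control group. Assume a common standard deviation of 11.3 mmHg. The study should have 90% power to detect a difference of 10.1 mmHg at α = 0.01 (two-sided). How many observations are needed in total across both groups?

76 total

For two equal groups, n per group = 2·((z_{α/2} + z_β)·σ/δ)².
z_{α/2} = 2.576; z_β = 1.282 (power 90%).
n = 2 × (3.858 × 11.3 / 10.1)² = 2 × 18.63 = 37.26
Round up: n = 38 per group.
Total across both groups: 2 × 38 = 76.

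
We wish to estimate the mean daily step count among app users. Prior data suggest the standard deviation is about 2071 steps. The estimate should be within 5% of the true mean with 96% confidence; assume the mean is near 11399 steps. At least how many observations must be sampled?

For a mean, the margin of error is E = z·σ/√n, so n = (zσ/E)².
At 96% confidence, z = 2.054.
E = 5% of 11399 = 570 steps.
n = (2.054 × 2071 / 570)² = 55.70
Round up: n = 56.

n = 56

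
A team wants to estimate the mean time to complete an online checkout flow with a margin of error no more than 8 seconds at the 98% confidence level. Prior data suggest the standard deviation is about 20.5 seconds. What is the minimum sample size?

For a mean, the margin of error is E = z·σ/√n, so n = (zσ/E)².
At 98% confidence, z = 2.326.
n = (2.326 × 20.5 / 8)² = 35.53
Round up: n = 36.

n = 36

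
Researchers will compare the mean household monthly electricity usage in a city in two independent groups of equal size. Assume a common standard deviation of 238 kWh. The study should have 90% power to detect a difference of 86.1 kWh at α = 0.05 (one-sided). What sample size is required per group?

For two equal groups, n per group = 2·((z_α + z_β)·σ/δ)².
z_α = 1.645; z_β = 1.282 (power 90%).
n = 2 × (2.927 × 238 / 86.1)² = 2 × 65.46 = 130.92
Round up: n = 131 per group.

131 per group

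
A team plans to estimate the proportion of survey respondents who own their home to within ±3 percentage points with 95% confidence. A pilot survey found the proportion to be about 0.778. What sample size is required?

For a proportion with margin E = 0.03 at 95% confidence, z = 1.960.
n = p̂(1−p̂)(z/E)² = 0.778 × 0.222 × (1.960/0.03)² = 737.23
Round up: n = 738.

738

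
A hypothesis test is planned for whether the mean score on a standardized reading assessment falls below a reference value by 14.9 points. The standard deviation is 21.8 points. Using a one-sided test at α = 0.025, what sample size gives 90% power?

For a one-sample z-test, n = ((z_α + z_β)·σ/δ)².
z_α = 1.960 (one-sided α = 0.025); z_β = 1.282 (power 90% → β = 0.1).
n = (3.242 × 21.8 / 14.9)² = 22.50
Round up: n = 23.

23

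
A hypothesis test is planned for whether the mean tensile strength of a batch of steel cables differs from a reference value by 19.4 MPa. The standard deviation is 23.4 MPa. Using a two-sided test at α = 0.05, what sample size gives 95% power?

For a one-sample z-test, n = ((z_{α/2} + z_β)·σ/δ)².
z_{α/2} = 1.960 (two-sided α = 0.05); z_β = 1.645 (power 95% → β = 0.05).
n = (3.605 × 23.4 / 19.4)² = 18.91
Round up: n = 19.

19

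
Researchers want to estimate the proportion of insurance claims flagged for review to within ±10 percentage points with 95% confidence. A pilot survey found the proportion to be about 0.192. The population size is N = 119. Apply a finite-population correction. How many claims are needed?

40

For a proportion with margin E = 0.1 at 95% confidence, z = 1.960.
n = p̂(1−p̂)(z/E)² = 0.192 × 0.808 × (1.960/0.1)² = 59.60 — call this n₀.
Finite-population correction with N = 119: n = n₀ / (1 + (n₀−1)/N) = 59.60 / 1.492 = 39.95
Round up: n = 40.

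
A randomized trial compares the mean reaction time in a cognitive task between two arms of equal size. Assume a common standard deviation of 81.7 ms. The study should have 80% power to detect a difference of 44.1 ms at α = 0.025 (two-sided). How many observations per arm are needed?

66 per group

For two equal groups, n per group = 2·((z_{α/2} + z_β)·σ/δ)².
z_{α/2} = 2.241; z_β = 0.842 (power 80%).
n = 2 × (3.083 × 81.7 / 44.1)² = 2 × 32.62 = 65.24
Round up: n = 66 per group.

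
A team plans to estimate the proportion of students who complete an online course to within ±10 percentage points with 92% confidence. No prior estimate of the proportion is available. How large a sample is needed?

For a proportion with margin E = 0.1 at 92% confidence, z = 1.751.
With no prior estimate, use p = 0.5, which maximizes p(1−p) at 0.25.
n = 0.25 × (z/E)² = 0.25 × (1.751/0.1)² = 76.65
Round up: n = 77.

77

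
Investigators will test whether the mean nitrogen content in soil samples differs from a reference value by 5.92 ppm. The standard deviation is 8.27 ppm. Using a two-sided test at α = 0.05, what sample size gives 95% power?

26

For a one-sample z-test, n = ((z_{α/2} + z_β)·σ/δ)².
z_{α/2} = 1.960 (two-sided α = 0.05); z_β = 1.645 (power 95% → β = 0.05).
n = (3.605 × 8.27 / 5.92)² = 25.36
Round up: n = 26.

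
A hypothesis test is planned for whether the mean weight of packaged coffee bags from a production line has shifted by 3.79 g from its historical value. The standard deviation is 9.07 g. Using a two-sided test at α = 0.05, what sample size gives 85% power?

For a one-sample z-test, n = ((z_{α/2} + z_β)·σ/δ)².
z_{α/2} = 1.960 (two-sided α = 0.05); z_β = 1.036 (power 85% → β = 0.15).
n = (2.996 × 9.07 / 3.79)² = 51.41
Round up: n = 52.

52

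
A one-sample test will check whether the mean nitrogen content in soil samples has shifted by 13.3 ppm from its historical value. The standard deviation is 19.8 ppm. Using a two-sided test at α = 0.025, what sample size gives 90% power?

28

For a one-sample z-test, n = ((z_{α/2} + z_β)·σ/δ)².
z_{α/2} = 2.241 (two-sided α = 0.025); z_β = 1.282 (power 90% → β = 0.1).
n = (3.523 × 19.8 / 13.3)² = 27.51
Round up: n = 28.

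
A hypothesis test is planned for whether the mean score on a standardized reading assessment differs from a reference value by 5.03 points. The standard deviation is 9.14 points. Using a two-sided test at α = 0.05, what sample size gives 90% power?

n = 35

For a one-sample z-test, n = ((z_{α/2} + z_β)·σ/δ)².
z_{α/2} = 1.960 (two-sided α = 0.05); z_β = 1.282 (power 90% → β = 0.1).
n = (3.242 × 9.14 / 5.03)² = 34.70
Round up: n = 35.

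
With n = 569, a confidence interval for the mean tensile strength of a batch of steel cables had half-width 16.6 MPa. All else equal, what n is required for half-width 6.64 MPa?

Margin of error scales as 1/√n, so n₂ = n₁·(E₁/E₂)².
n₂ = 569 × (16.6/6.64)² = 569 × 6.25 = 3556.25
Round up: n₂ = 3557.

n = 3557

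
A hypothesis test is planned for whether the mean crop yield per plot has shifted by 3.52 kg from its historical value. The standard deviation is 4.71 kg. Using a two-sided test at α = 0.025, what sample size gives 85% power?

20

For a one-sample z-test, n = ((z_{α/2} + z_β)·σ/δ)².
z_{α/2} = 2.241 (two-sided α = 0.025); z_β = 1.036 (power 85% → β = 0.15).
n = (3.277 × 4.71 / 3.52)² = 19.23
Round up: n = 20.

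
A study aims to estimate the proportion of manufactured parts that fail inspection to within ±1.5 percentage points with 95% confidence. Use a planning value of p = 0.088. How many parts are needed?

1371

For a proportion with margin E = 0.015 at 95% confidence, z = 1.960.
n = p̂(1−p̂)(z/E)² = 0.088 × 0.912 × (1.960/0.015)² = 1370.27
Round up: n = 1371.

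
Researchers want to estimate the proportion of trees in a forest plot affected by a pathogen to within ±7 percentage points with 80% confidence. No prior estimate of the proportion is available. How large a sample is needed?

For a proportion with margin E = 0.07 at 80% confidence, z = 1.282.
With no prior estimate, use p = 0.5, which maximizes p(1−p) at 0.25.
n = 0.25 × (z/E)² = 0.25 × (1.282/0.07)² = 83.85
Round up: n = 84.

n = 84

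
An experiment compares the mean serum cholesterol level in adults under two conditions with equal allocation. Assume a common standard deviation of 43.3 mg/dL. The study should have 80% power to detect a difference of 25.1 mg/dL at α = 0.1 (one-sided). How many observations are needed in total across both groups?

For two equal groups, n per group = 2·((z_α + z_β)·σ/δ)².
z_α = 1.282; z_β = 0.842 (power 80%).
n = 2 × (2.124 × 43.3 / 25.1)² = 2 × 13.43 = 26.86
Round up: n = 27 per group.
Total across both groups: 2 × 27 = 54.

54 total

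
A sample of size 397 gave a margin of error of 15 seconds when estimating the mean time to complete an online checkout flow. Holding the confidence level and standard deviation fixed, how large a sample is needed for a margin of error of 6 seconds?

2482

Margin of error scales as 1/√n, so n₂ = n₁·(E₁/E₂)².
n₂ = 397 × (15/6)² = 397 × 6.25 = 2481.25
Round up: n₂ = 2482.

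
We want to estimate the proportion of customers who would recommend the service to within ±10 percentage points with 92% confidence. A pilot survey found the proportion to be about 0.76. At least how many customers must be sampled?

For a proportion with margin E = 0.1 at 92% confidence, z = 1.751.
n = p̂(1−p̂)(z/E)² = 0.76 × 0.24 × (1.751/0.1)² = 55.92
Round up: n = 56.

56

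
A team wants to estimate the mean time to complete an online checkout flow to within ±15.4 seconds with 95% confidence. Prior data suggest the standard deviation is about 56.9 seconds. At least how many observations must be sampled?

For a mean, the margin of error is E = z·σ/√n, so n = (zσ/E)².
At 95% confidence, z = 1.960.
n = (1.960 × 56.9 / 15.4)² = 52.44
Round up: n = 53.

n = 53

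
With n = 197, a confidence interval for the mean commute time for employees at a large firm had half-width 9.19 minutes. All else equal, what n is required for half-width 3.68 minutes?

1229

Margin of error scales as 1/√n, so n₂ = n₁·(E₁/E₂)².
n₂ = 197 × (9.19/3.68)² = 197 × 6.236 = 1228.49
Round up: n₂ = 1229.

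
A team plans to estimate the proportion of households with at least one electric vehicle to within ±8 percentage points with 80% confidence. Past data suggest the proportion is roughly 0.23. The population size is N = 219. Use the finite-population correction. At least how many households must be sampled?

For a proportion with margin E = 0.08 at 80% confidence, z = 1.282.
n = p̂(1−p̂)(z/E)² = 0.23 × 0.77 × (1.282/0.08)² = 45.48 — call this n₀.
Finite-population correction with N = 219: n = n₀ / (1 + (n₀−1)/N) = 45.48 / 1.203 = 37.81
Round up: n = 38.

38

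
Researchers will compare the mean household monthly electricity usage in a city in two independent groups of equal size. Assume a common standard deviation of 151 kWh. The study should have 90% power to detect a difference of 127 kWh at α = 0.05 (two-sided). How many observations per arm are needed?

For two equal groups, n per group = 2·((z_{α/2} + z_β)·σ/δ)².
z_{α/2} = 1.960; z_β = 1.282 (power 90%).
n = 2 × (3.242 × 151 / 127)² = 2 × 14.86 = 29.72
Round up: n = 30 per group.

30 per group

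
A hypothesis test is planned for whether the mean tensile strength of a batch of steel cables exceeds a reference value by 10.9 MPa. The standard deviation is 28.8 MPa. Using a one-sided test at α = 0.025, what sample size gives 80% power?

For a one-sample z-test, n = ((z_α + z_β)·σ/δ)².
z_α = 1.960 (one-sided α = 0.025); z_β = 0.842 (power 80% → β = 0.2).
n = (2.802 × 28.8 / 10.9)² = 54.81
Round up: n = 55.

55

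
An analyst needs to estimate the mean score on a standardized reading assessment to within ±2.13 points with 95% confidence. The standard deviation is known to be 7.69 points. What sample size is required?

For a mean, the margin of error is E = z·σ/√n, so n = (zσ/E)².
At 95% confidence, z = 1.960.
n = (1.960 × 7.69 / 2.13)² = 50.07
Round up: n = 51.

51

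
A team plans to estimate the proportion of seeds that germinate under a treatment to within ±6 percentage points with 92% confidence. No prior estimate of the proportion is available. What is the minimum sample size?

213

For a proportion with margin E = 0.06 at 92% confidence, z = 1.751.
With no prior estimate, use p = 0.5, which maximizes p(1−p) at 0.25.
n = 0.25 × (z/E)² = 0.25 × (1.751/0.06)² = 212.92
Round up: n = 213.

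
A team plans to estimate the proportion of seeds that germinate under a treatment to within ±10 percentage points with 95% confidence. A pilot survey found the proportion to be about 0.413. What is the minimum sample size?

94

For a proportion with margin E = 0.1 at 95% confidence, z = 1.960.
n = p̂(1−p̂)(z/E)² = 0.413 × 0.587 × (1.960/0.1)² = 93.13
Round up: n = 94.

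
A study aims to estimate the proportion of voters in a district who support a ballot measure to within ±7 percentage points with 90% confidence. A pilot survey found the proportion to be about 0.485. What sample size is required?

For a proportion with margin E = 0.07 at 90% confidence, z = 1.645.
n = p̂(1−p̂)(z/E)² = 0.485 × 0.515 × (1.645/0.07)² = 137.94
Round up: n = 138.

138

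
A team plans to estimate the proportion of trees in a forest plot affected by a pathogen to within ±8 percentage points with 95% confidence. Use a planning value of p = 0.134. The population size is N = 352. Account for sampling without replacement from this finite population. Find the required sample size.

For a proportion with margin E = 0.08 at 95% confidence, z = 1.960.
n = p̂(1−p̂)(z/E)² = 0.134 × 0.866 × (1.960/0.08)² = 69.66 — call this n₀.
Finite-population correction with N = 352: n = n₀ / (1 + (n₀−1)/N) = 69.66 / 1.195 = 58.29
Round up: n = 59.

59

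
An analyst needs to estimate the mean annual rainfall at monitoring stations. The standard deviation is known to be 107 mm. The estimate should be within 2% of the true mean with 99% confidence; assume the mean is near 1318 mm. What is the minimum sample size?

For a mean, the margin of error is E = z·σ/√n, so n = (zσ/E)².
At 99% confidence, z = 2.576.
E = 2% of 1318 = 26.36 mm.
n = (2.576 × 107 / 26.36)² = 109.34
Round up: n = 110.

n = 110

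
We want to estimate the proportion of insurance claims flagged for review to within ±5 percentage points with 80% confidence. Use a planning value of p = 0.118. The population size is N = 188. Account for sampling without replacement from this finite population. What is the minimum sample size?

n = 51

For a proportion with margin E = 0.05 at 80% confidence, z = 1.282.
n = p̂(1−p̂)(z/E)² = 0.118 × 0.882 × (1.282/0.05)² = 68.42 — call this n₀.
Finite-population correction with N = 188: n = n₀ / (1 + (n₀−1)/N) = 68.42 / 1.359 = 50.35
Round up: n = 51.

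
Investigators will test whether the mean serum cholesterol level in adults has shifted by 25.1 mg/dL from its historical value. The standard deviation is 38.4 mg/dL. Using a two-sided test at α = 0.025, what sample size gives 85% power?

For a one-sample z-test, n = ((z_{α/2} + z_β)·σ/δ)².
z_{α/2} = 2.241 (two-sided α = 0.025); z_β = 1.036 (power 85% → β = 0.15).
n = (3.277 × 38.4 / 25.1)² = 25.13
Round up: n = 26.

26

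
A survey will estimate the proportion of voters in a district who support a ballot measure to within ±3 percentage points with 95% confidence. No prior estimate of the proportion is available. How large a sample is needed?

For a proportion with margin E = 0.03 at 95% confidence, z = 1.960.
With no prior estimate, use p = 0.5, which maximizes p(1−p) at 0.25.
n = 0.25 × (z/E)² = 0.25 × (1.960/0.03)² = 1067.11
Round up: n = 1068.

1068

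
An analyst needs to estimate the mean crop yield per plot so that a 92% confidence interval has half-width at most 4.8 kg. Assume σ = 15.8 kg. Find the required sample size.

34

For a mean, the margin of error is E = z·σ/√n, so n = (zσ/E)².
At 92% confidence, z = 1.751.
n = (1.751 × 15.8 / 4.8)² = 33.22
Round up: n = 34.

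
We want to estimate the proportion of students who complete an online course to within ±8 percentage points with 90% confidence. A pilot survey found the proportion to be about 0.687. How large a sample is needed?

For a proportion with margin E = 0.08 at 90% confidence, z = 1.645.
n = p̂(1−p̂)(z/E)² = 0.687 × 0.313 × (1.645/0.08)² = 90.92
Round up: n = 91.

n = 91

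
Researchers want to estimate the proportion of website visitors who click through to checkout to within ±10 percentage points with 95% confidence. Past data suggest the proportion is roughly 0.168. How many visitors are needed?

54

For a proportion with margin E = 0.1 at 95% confidence, z = 1.960.
n = p̂(1−p̂)(z/E)² = 0.168 × 0.832 × (1.960/0.1)² = 53.70
Round up: n = 54.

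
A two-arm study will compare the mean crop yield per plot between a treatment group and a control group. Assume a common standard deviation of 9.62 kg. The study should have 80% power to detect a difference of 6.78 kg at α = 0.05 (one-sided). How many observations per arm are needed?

25 per group

For two equal groups, n per group = 2·((z_α + z_β)·σ/δ)².
z_α = 1.645; z_β = 0.842 (power 80%).
n = 2 × (2.487 × 9.62 / 6.78)² = 2 × 12.45 = 24.90
Round up: n = 25 per group.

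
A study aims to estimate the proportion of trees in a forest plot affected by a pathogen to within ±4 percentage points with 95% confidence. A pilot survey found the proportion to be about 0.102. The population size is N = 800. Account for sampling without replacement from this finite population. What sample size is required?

173

For a proportion with margin E = 0.04 at 95% confidence, z = 1.960.
n = p̂(1−p̂)(z/E)² = 0.102 × 0.898 × (1.960/0.04)² = 219.92 — call this n₀.
Finite-population correction with N = 800: n = n₀ / (1 + (n₀−1)/N) = 219.92 / 1.274 = 172.62
Round up: n = 173.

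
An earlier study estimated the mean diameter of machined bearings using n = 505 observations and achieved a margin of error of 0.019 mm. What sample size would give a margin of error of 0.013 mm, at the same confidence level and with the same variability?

Margin of error scales as 1/√n, so n₂ = n₁·(E₁/E₂)².
n₂ = 505 × (0.019/0.013)² = 505 × 2.136 = 1078.68
Round up: n₂ = 1079.

1079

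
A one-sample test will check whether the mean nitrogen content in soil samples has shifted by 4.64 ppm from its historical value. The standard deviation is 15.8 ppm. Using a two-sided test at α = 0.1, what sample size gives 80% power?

72

For a one-sample z-test, n = ((z_{α/2} + z_β)·σ/δ)².
z_{α/2} = 1.645 (two-sided α = 0.1); z_β = 0.842 (power 80% → β = 0.2).
n = (2.487 × 15.8 / 4.64)² = 71.72
Round up: n = 72.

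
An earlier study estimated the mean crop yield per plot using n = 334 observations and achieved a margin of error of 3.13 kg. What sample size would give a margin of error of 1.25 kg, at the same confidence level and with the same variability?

Margin of error scales as 1/√n, so n₂ = n₁·(E₁/E₂)².
n₂ = 334 × (3.13/1.25)² = 334 × 6.27 = 2094.18
Round up: n₂ = 2095.

2095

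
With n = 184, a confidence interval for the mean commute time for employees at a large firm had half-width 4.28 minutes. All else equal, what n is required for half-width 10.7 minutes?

30

Margin of error scales as 1/√n, so n₂ = n₁·(E₁/E₂)².
n₂ = 184 × (4.28/10.7)² = 184 × 0.16 = 29.44
Round up: n₂ = 30.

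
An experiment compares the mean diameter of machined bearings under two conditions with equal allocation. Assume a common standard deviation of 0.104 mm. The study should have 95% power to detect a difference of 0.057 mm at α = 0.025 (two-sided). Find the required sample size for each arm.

101 per group

For two equal groups, n per group = 2·((z_{α/2} + z_β)·σ/δ)².
z_{α/2} = 2.241; z_β = 1.645 (power 95%).
n = 2 × (3.886 × 0.104 / 0.057)² = 2 × 50.27 = 100.54
Round up: n = 101 per group.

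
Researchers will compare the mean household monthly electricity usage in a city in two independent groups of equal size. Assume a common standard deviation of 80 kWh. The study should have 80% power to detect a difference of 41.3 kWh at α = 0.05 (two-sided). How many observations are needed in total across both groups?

For two equal groups, n per group = 2·((z_{α/2} + z_β)·σ/δ)².
z_{α/2} = 1.960; z_β = 0.842 (power 80%).
n = 2 × (2.802 × 80 / 41.3)² = 2 × 29.46 = 58.92
Round up: n = 59 per group.
Total across both groups: 2 × 59 = 118.

118 total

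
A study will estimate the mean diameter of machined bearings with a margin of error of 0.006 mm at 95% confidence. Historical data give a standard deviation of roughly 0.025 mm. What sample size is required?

67

For a mean, the margin of error is E = z·σ/√n, so n = (zσ/E)².
At 95% confidence, z = 1.960.
n = (1.960 × 0.025 / 0.006)² = 66.69
Round up: n = 67.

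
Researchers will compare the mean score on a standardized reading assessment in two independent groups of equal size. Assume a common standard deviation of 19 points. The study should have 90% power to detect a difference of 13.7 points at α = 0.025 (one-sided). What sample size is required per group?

For two equal groups, n per group = 2·((z_α + z_β)·σ/δ)².
z_α = 1.960; z_β = 1.282 (power 90%).
n = 2 × (3.242 × 19 / 13.7)² = 2 × 20.22 = 40.44
Round up: n = 41 per group.

41 per group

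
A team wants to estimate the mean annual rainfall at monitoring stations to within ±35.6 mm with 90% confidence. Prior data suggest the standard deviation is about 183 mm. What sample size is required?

72

For a mean, the margin of error is E = z·σ/√n, so n = (zσ/E)².
At 90% confidence, z = 1.645.
n = (1.645 × 183 / 35.6)² = 71.50
Round up: n = 72.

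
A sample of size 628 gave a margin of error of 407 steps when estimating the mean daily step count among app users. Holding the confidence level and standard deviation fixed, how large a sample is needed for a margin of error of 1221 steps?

n = 70

Margin of error scales as 1/√n, so n₂ = n₁·(E₁/E₂)².
n₂ = 628 × (407/1221)² = 628 × 0.1111 = 69.77
Round up: n₂ = 70.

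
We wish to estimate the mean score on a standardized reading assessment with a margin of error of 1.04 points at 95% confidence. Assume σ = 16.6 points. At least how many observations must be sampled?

n = 979

For a mean, the margin of error is E = z·σ/√n, so n = (zσ/E)².
At 95% confidence, z = 1.960.
n = (1.960 × 16.6 / 1.04)² = 978.73
Round up: n = 979.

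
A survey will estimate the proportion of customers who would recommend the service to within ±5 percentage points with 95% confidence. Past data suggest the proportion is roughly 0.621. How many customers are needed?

362

For a proportion with margin E = 0.05 at 95% confidence, z = 1.960.
n = p̂(1−p̂)(z/E)² = 0.621 × 0.379 × (1.960/0.05)² = 361.66
Round up: n = 362.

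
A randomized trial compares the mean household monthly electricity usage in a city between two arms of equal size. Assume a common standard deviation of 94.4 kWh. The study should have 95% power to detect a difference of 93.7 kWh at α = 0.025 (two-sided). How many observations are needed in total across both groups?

62 total

For two equal groups, n per group = 2·((z_{α/2} + z_β)·σ/δ)².
z_{α/2} = 2.241; z_β = 1.645 (power 95%).
n = 2 × (3.886 × 94.4 / 93.7)² = 2 × 15.33 = 30.66
Round up: n = 31 per group.
Total across both groups: 2 × 31 = 62.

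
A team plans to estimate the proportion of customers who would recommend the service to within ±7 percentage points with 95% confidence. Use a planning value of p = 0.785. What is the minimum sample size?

133

For a proportion with margin E = 0.07 at 95% confidence, z = 1.960.
n = p̂(1−p̂)(z/E)² = 0.785 × 0.215 × (1.960/0.07)² = 132.32
Round up: n = 133.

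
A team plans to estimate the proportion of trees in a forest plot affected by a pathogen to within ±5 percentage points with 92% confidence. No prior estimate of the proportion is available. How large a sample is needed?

n = 307

For a proportion with margin E = 0.05 at 92% confidence, z = 1.751.
With no prior estimate, use p = 0.5, which maximizes p(1−p) at 0.25.
n = 0.25 × (z/E)² = 0.25 × (1.751/0.05)² = 306.60
Round up: n = 307.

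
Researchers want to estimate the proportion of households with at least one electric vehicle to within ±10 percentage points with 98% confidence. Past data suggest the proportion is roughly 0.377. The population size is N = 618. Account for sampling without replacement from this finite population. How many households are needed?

For a proportion with margin E = 0.1 at 98% confidence, z = 2.326.
n = p̂(1−p̂)(z/E)² = 0.377 × 0.623 × (2.326/0.1)² = 127.07 — call this n₀.
Finite-population correction with N = 618: n = n₀ / (1 + (n₀−1)/N) = 127.07 / 1.204 = 105.54
Round up: n = 106.

106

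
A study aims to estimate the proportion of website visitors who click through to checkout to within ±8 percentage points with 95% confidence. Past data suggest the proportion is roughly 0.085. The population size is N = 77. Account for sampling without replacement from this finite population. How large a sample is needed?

For a proportion with margin E = 0.08 at 95% confidence, z = 1.960.
n = p̂(1−p̂)(z/E)² = 0.085 × 0.915 × (1.960/0.08)² = 46.68 — call this n₀.
Finite-population correction with N = 77: n = n₀ / (1 + (n₀−1)/N) = 46.68 / 1.593 = 29.30
Round up: n = 30.

n = 30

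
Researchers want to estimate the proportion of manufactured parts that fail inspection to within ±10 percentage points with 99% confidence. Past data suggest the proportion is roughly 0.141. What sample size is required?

For a proportion with margin E = 0.1 at 99% confidence, z = 2.576.
n = p̂(1−p̂)(z/E)² = 0.141 × 0.859 × (2.576/0.1)² = 80.37
Round up: n = 81.

n = 81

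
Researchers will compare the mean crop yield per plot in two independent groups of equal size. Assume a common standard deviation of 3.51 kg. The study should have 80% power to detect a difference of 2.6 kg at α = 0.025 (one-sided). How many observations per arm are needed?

For two equal groups, n per group = 2·((z_α + z_β)·σ/δ)².
z_α = 1.960; z_β = 0.842 (power 80%).
n = 2 × (2.802 × 3.51 / 2.6)² = 2 × 14.31 = 28.62
Round up: n = 29 per group.

29 per group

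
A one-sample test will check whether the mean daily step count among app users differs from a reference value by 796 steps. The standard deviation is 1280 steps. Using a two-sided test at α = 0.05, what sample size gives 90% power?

28

For a one-sample z-test, n = ((z_{α/2} + z_β)·σ/δ)².
z_{α/2} = 1.960 (two-sided α = 0.05); z_β = 1.282 (power 90% → β = 0.1).
n = (3.242 × 1280 / 796)² = 27.18
Round up: n = 28.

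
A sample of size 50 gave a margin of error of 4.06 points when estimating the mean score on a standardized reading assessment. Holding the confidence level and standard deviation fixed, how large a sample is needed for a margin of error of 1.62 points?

315

Margin of error scales as 1/√n, so n₂ = n₁·(E₁/E₂)².
n₂ = 50 × (4.06/1.62)² = 50 × 6.281 = 314.05
Round up: n₂ = 315.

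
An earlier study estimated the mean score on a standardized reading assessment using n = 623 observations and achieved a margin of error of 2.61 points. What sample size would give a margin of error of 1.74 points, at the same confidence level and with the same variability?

n = 1402

Margin of error scales as 1/√n, so n₂ = n₁·(E₁/E₂)².
n₂ = 623 × (2.61/1.74)² = 623 × 2.25 = 1401.75
Round up: n₂ = 1402.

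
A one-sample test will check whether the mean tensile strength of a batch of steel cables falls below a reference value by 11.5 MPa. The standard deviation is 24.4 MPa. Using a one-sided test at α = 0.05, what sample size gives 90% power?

39

For a one-sample z-test, n = ((z_α + z_β)·σ/δ)².
z_α = 1.645 (one-sided α = 0.05); z_β = 1.282 (power 90% → β = 0.1).
n = (2.927 × 24.4 / 11.5)² = 38.57
Round up: n = 39.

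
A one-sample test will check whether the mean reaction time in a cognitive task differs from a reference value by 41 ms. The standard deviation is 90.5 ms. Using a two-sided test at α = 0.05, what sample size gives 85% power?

For a one-sample z-test, n = ((z_{α/2} + z_β)·σ/δ)².
z_{α/2} = 1.960 (two-sided α = 0.05); z_β = 1.036 (power 85% → β = 0.15).
n = (2.996 × 90.5 / 41)² = 43.73
Round up: n = 44.

n = 44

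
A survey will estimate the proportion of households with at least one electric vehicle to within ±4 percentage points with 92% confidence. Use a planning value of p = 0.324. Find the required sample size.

For a proportion with margin E = 0.04 at 92% confidence, z = 1.751.
n = p̂(1−p̂)(z/E)² = 0.324 × 0.676 × (1.751/0.04)² = 419.70
Round up: n = 420.

420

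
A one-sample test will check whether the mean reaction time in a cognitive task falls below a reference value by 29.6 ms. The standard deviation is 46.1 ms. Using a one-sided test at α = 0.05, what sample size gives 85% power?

For a one-sample z-test, n = ((z_α + z_β)·σ/δ)².
z_α = 1.645 (one-sided α = 0.05); z_β = 1.036 (power 85% → β = 0.15).
n = (2.681 × 46.1 / 29.6)² = 17.43
Round up: n = 18.

18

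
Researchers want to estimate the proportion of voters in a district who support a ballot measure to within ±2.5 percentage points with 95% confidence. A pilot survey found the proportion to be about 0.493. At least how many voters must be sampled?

1537

For a proportion with margin E = 0.025 at 95% confidence, z = 1.960.
n = p̂(1−p̂)(z/E)² = 0.493 × 0.507 × (1.960/0.025)² = 1536.34
Round up: n = 1537.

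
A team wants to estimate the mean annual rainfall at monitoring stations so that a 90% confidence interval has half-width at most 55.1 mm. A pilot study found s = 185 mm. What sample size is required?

n = 31

For a mean, the margin of error is E = z·σ/√n, so n = (zσ/E)².
At 90% confidence, z = 1.645.
n = (1.645 × 185 / 55.1)² = 30.51
Round up: n = 31.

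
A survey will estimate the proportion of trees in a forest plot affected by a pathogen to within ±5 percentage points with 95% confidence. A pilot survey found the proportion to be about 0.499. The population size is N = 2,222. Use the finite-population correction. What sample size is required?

328

For a proportion with margin E = 0.05 at 95% confidence, z = 1.960.
n = p̂(1−p̂)(z/E)² = 0.499 × 0.501 × (1.960/0.05)² = 384.16 — call this n₀.
Finite-population correction with N = 2,222: n = n₀ / (1 + (n₀−1)/N) = 384.16 / 1.172 = 327.78
Round up: n = 328.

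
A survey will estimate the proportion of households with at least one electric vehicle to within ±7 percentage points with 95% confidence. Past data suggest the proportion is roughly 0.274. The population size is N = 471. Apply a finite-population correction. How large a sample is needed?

118

For a proportion with margin E = 0.07 at 95% confidence, z = 1.960.
n = p̂(1−p̂)(z/E)² = 0.274 × 0.726 × (1.960/0.07)² = 155.96 — call this n₀.
Finite-population correction with N = 471: n = n₀ / (1 + (n₀−1)/N) = 155.96 / 1.329 = 117.35
Round up: n = 118.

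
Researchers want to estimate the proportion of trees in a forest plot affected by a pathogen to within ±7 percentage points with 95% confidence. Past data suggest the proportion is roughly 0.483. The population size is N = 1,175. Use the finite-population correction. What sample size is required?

168

For a proportion with margin E = 0.07 at 95% confidence, z = 1.960.
n = p̂(1−p̂)(z/E)² = 0.483 × 0.517 × (1.960/0.07)² = 195.77 — call this n₀.
Finite-population correction with N = 1,175: n = n₀ / (1 + (n₀−1)/N) = 195.77 / 1.166 = 167.90
Round up: n = 168.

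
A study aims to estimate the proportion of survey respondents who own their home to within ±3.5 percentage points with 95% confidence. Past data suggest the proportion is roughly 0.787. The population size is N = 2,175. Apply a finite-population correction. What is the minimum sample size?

For a proportion with margin E = 0.035 at 95% confidence, z = 1.960.
n = p̂(1−p̂)(z/E)² = 0.787 × 0.213 × (1.960/0.035)² = 525.69 — call this n₀.
Finite-population correction with N = 2,175: n = n₀ / (1 + (n₀−1)/N) = 525.69 / 1.241 = 423.60
Round up: n = 424.

424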